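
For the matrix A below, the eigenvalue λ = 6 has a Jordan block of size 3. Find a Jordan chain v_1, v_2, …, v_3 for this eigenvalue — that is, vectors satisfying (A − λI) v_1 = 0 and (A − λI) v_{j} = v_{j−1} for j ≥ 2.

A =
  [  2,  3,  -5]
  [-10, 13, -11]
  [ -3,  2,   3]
A Jordan chain for λ = 6 of length 3:
v_1 = (1, 3, 1)ᵀ
v_2 = (-4, -10, -3)ᵀ
v_3 = (1, 0, 0)ᵀ

Let N = A − (6)·I. We want v_3 with N^3 v_3 = 0 but N^2 v_3 ≠ 0; then v_{j-1} := N · v_j for j = 3, …, 2.

Pick v_3 = (1, 0, 0)ᵀ.
Then v_2 = N · v_3 = (-4, -10, -3)ᵀ.
Then v_1 = N · v_2 = (1, 3, 1)ᵀ.

Sanity check: (A − (6)·I) v_1 = (0, 0, 0)ᵀ = 0. ✓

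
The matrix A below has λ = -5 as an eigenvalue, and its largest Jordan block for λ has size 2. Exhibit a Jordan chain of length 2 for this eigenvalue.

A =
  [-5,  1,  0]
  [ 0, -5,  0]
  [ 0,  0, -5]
A Jordan chain for λ = -5 of length 2:
v_1 = (1, 0, 0)ᵀ
v_2 = (0, 1, 0)ᵀ

Let N = A − (-5)·I. We want v_2 with N^2 v_2 = 0 but N^1 v_2 ≠ 0; then v_{j-1} := N · v_j for j = 2, …, 2.

Pick v_2 = (0, 1, 0)ᵀ.
Then v_1 = N · v_2 = (1, 0, 0)ᵀ.

Sanity check: (A − (-5)·I) v_1 = (0, 0, 0)ᵀ = 0. ✓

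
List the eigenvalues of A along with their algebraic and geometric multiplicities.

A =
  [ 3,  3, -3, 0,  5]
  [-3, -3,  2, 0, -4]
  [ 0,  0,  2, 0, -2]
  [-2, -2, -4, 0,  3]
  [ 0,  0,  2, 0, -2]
λ = 0: alg = 5, geom = 2

Step 1 — factor the characteristic polynomial to read off the algebraic multiplicities:
  χ_A(x) = x^5

Step 2 — compute geometric multiplicities via the rank-nullity identity g(λ) = n − rank(A − λI):
  rank(A − (0)·I) = 3, so dim ker(A − (0)·I) = n − 3 = 2

Summary:
  λ = 0: algebraic multiplicity = 5, geometric multiplicity = 2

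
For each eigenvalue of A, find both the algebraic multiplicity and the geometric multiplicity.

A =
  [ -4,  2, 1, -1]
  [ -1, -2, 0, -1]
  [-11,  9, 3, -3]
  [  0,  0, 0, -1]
λ = -1: alg = 4, geom = 2

Step 1 — factor the characteristic polynomial to read off the algebraic multiplicities:
  χ_A(x) = (x + 1)^4

Step 2 — compute geometric multiplicities via the rank-nullity identity g(λ) = n − rank(A − λI):
  rank(A − (-1)·I) = 2, so dim ker(A − (-1)·I) = n − 2 = 2

Summary:
  λ = -1: algebraic multiplicity = 4, geometric multiplicity = 2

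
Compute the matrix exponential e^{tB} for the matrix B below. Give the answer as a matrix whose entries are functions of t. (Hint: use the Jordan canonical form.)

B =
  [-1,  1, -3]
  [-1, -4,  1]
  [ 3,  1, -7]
e^{tB} =
  [-t^2*exp(-4*t)/2 + 3*t*exp(-4*t) + exp(-4*t), t*exp(-4*t), t^2*exp(-4*t)/2 - 3*t*exp(-4*t)]
  [-t*exp(-4*t), exp(-4*t), t*exp(-4*t)]
  [-t^2*exp(-4*t)/2 + 3*t*exp(-4*t), t*exp(-4*t), t^2*exp(-4*t)/2 - 3*t*exp(-4*t) + exp(-4*t)]

Strategy: write B = P · J · P⁻¹ where J is a Jordan canonical form, so e^{tB} = P · e^{tJ} · P⁻¹, and e^{tJ} can be computed block-by-block.

B has Jordan form
J =
  [-4,  1,  0]
  [ 0, -4,  1]
  [ 0,  0, -4]
(up to reordering of blocks).

Per-block formulas:
  For a 3×3 Jordan block J_3(-4): exp(t · J_3(-4)) = e^(-4t)·(I + t·N + (t^2/2)·N^2), where N is the 3×3 nilpotent shift.

After assembling e^{tJ} and conjugating by P, we get:

e^{tB} =
  [-t^2*exp(-4*t)/2 + 3*t*exp(-4*t) + exp(-4*t), t*exp(-4*t), t^2*exp(-4*t)/2 - 3*t*exp(-4*t)]
  [-t*exp(-4*t), exp(-4*t), t*exp(-4*t)]
  [-t^2*exp(-4*t)/2 + 3*t*exp(-4*t), t*exp(-4*t), t^2*exp(-4*t)/2 - 3*t*exp(-4*t) + exp(-4*t)]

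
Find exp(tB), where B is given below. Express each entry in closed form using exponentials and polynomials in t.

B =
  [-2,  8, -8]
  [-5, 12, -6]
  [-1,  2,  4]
e^{tB} =
  [-exp(6*t) + 2*exp(2*t), 2*exp(6*t) - 2*exp(2*t), -2*exp(6*t) + 2*exp(2*t)]
  [-t*exp(6*t) - exp(6*t) + exp(2*t), 2*t*exp(6*t) + 2*exp(6*t) - exp(2*t), -2*t*exp(6*t) - exp(6*t) + exp(2*t)]
  [-t*exp(6*t), 2*t*exp(6*t), -2*t*exp(6*t) + exp(6*t)]

Strategy: write B = P · J · P⁻¹ where J is a Jordan canonical form, so e^{tB} = P · e^{tJ} · P⁻¹, and e^{tJ} can be computed block-by-block.

B has Jordan form
J =
  [2, 0, 0]
  [0, 6, 1]
  [0, 0, 6]
(up to reordering of blocks).

Per-block formulas:
  For a 1×1 block at λ = 2: exp(t · [2]) = [e^(2t)].
  For a 2×2 Jordan block J_2(6): exp(t · J_2(6)) = e^(6t)·(I + t·N), where N is the 2×2 nilpotent shift.

After assembling e^{tJ} and conjugating by P, we get:

e^{tB} =
  [-exp(6*t) + 2*exp(2*t), 2*exp(6*t) - 2*exp(2*t), -2*exp(6*t) + 2*exp(2*t)]
  [-t*exp(6*t) - exp(6*t) + exp(2*t), 2*t*exp(6*t) + 2*exp(6*t) - exp(2*t), -2*t*exp(6*t) - exp(6*t) + exp(2*t)]
  [-t*exp(6*t), 2*t*exp(6*t), -2*t*exp(6*t) + exp(6*t)]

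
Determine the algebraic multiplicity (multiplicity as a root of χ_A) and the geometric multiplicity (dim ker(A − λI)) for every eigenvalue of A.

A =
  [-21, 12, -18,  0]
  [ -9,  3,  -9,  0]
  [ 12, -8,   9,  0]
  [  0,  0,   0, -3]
λ = -3: alg = 4, geom = 3

Step 1 — factor the characteristic polynomial to read off the algebraic multiplicities:
  χ_A(x) = (x + 3)^4

Step 2 — compute geometric multiplicities via the rank-nullity identity g(λ) = n − rank(A − λI):
  rank(A − (-3)·I) = 1, so dim ker(A − (-3)·I) = n − 1 = 3

Summary:
  λ = -3: algebraic multiplicity = 4, geometric multiplicity = 3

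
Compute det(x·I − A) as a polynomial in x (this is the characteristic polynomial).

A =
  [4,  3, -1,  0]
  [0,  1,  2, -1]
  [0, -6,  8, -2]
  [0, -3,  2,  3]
x^4 - 16*x^3 + 96*x^2 - 256*x + 256

Expanding det(x·I − A) (e.g. by cofactor expansion or by noting that A is similar to its Jordan form J, which has the same characteristic polynomial as A) gives
  χ_A(x) = x^4 - 16*x^3 + 96*x^2 - 256*x + 256
which factors as (x - 4)^4. The eigenvalues (with algebraic multiplicities) are λ = 4 with multiplicity 4.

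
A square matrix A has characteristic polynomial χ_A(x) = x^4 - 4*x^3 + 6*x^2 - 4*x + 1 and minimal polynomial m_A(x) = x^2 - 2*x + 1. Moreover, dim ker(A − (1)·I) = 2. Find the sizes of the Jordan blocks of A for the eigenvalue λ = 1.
Block sizes for λ = 1: [2, 2]

Step 1 — from the characteristic polynomial, algebraic multiplicity of λ = 1 is 4. From dim ker(A − (1)·I) = 2, there are exactly 2 Jordan blocks for λ = 1.
Step 2 — from the minimal polynomial, the factor (x − 1)^2 tells us the largest block for λ = 1 has size 2.
Step 3 — with total size 4, 2 blocks, and largest block 2, the block sizes (in nonincreasing order) are [2, 2].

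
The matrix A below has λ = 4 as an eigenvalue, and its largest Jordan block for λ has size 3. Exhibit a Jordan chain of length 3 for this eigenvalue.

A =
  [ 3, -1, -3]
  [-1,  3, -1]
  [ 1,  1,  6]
A Jordan chain for λ = 4 of length 3:
v_1 = (-1, 1, 0)ᵀ
v_2 = (-1, -1, 1)ᵀ
v_3 = (1, 0, 0)ᵀ

Let N = A − (4)·I. We want v_3 with N^3 v_3 = 0 but N^2 v_3 ≠ 0; then v_{j-1} := N · v_j for j = 3, …, 2.

Pick v_3 = (1, 0, 0)ᵀ.
Then v_2 = N · v_3 = (-1, -1, 1)ᵀ.
Then v_1 = N · v_2 = (-1, 1, 0)ᵀ.

Sanity check: (A − (4)·I) v_1 = (0, 0, 0)ᵀ = 0. ✓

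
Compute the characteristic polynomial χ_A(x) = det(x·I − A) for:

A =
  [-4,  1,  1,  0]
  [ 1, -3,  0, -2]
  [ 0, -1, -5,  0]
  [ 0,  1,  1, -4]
x^4 + 16*x^3 + 96*x^2 + 256*x + 256

Expanding det(x·I − A) (e.g. by cofactor expansion or by noting that A is similar to its Jordan form J, which has the same characteristic polynomial as A) gives
  χ_A(x) = x^4 + 16*x^3 + 96*x^2 + 256*x + 256
which factors as (x + 4)^4. The eigenvalues (with algebraic multiplicities) are λ = -4 with multiplicity 4.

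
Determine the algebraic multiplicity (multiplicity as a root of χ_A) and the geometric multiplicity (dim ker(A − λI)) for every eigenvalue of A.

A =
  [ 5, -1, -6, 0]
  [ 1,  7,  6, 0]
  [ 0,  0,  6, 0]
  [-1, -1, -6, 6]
λ = 6: alg = 4, geom = 3

Step 1 — factor the characteristic polynomial to read off the algebraic multiplicities:
  χ_A(x) = (x - 6)^4

Step 2 — compute geometric multiplicities via the rank-nullity identity g(λ) = n − rank(A − λI):
  rank(A − (6)·I) = 1, so dim ker(A − (6)·I) = n − 1 = 3

Summary:
  λ = 6: algebraic multiplicity = 4, geometric multiplicity = 3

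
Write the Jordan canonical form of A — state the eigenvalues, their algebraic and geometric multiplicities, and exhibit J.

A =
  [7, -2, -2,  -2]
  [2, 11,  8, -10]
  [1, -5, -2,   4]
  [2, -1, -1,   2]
J_1(3) ⊕ J_1(3) ⊕ J_2(6)

The characteristic polynomial is
  det(x·I − A) = x^4 - 18*x^3 + 117*x^2 - 324*x + 324 = (x - 6)^2*(x - 3)^2

Eigenvalues and multiplicities (the geometric multiplicity of λ is n − rank(A − λI), which equals the number of Jordan blocks for λ):
  λ = 3: algebraic multiplicity = 2, geometric multiplicity = 2
  λ = 6: algebraic multiplicity = 2, geometric multiplicity = 1

Determining the block sizes for each eigenvalue:
  λ = 3: gm = am = 2, so every block has size 1 → block sizes [1, 1]
  λ = 6: one block (gm = 1), so the single block has size am = 2 → block sizes [2]

Assembling the blocks gives a Jordan form
J =
  [3, 0, 0, 0]
  [0, 3, 0, 0]
  [0, 0, 6, 1]
  [0, 0, 0, 6]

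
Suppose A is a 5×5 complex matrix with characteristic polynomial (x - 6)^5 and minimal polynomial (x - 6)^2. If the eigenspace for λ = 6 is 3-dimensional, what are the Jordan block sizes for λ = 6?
Block sizes for λ = 6: [2, 2, 1]

Step 1 — from the characteristic polynomial, algebraic multiplicity of λ = 6 is 5. From dim ker(A − (6)·I) = 3, there are exactly 3 Jordan blocks for λ = 6.
Step 2 — from the minimal polynomial, the factor (x − 6)^2 tells us the largest block for λ = 6 has size 2.
Step 3 — with total size 5, 3 blocks, and largest block 2, the block sizes (in nonincreasing order) are [2, 2, 1].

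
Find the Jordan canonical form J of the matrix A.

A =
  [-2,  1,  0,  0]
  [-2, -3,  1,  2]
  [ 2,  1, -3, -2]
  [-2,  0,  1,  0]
J_3(-2) ⊕ J_1(-2)

The characteristic polynomial is
  det(x·I − A) = x^4 + 8*x^3 + 24*x^2 + 32*x + 16 = (x + 2)^4

Eigenvalues and multiplicities (the geometric multiplicity of λ is n − rank(A − λI), which equals the number of Jordan blocks for λ):
  λ = -2: algebraic multiplicity = 4, geometric multiplicity = 2

Determining the block sizes for each eigenvalue:
  λ = -2: with am = 4 and gm = 2, the partition is not yet determined (e.g. several partitions of 4 into 2 parts exist). Let N = A − (-2)·I. Computing rank(N^1) = 2, rank(N^2) = 1, rank(N^3) = 0; the number of blocks of size ≥ j is rank(N^{j−1}) − rank(N^j), giving [2, 1, 1]. So we have 1 block(s) of size 3, 1 block(s) of size 1 → block sizes [3, 1]

Assembling the blocks gives a Jordan form
J =
  [-2,  1,  0,  0]
  [ 0, -2,  1,  0]
  [ 0,  0, -2,  0]
  [ 0,  0,  0, -2]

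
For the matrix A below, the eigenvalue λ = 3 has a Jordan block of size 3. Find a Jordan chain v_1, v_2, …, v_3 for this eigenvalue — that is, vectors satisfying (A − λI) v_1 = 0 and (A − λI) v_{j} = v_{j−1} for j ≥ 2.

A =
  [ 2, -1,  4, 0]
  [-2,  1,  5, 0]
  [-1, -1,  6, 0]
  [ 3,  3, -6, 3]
A Jordan chain for λ = 3 of length 3:
v_1 = (-1, 1, 0, -3)ᵀ
v_2 = (-1, -2, -1, 3)ᵀ
v_3 = (1, 0, 0, 0)ᵀ

Let N = A − (3)·I. We want v_3 with N^3 v_3 = 0 but N^2 v_3 ≠ 0; then v_{j-1} := N · v_j for j = 3, …, 2.

Pick v_3 = (1, 0, 0, 0)ᵀ.
Then v_2 = N · v_3 = (-1, -2, -1, 3)ᵀ.
Then v_1 = N · v_2 = (-1, 1, 0, -3)ᵀ.

Sanity check: (A − (3)·I) v_1 = (0, 0, 0, 0)ᵀ = 0. ✓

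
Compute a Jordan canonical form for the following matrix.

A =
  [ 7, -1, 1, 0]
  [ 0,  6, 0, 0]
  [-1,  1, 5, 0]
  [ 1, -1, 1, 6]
J_2(6) ⊕ J_1(6) ⊕ J_1(6)

The characteristic polynomial is
  det(x·I − A) = x^4 - 24*x^3 + 216*x^2 - 864*x + 1296 = (x - 6)^4

Eigenvalues and multiplicities (the geometric multiplicity of λ is n − rank(A − λI), which equals the number of Jordan blocks for λ):
  λ = 6: algebraic multiplicity = 4, geometric multiplicity = 3

Determining the block sizes for each eigenvalue:
  λ = 6: 3 blocks summing to 4 forces exactly one block of size 2 and the rest size 1 → block sizes [2, 1, 1]

Assembling the blocks gives a Jordan form
J =
  [6, 1, 0, 0]
  [0, 6, 0, 0]
  [0, 0, 6, 0]
  [0, 0, 0, 6]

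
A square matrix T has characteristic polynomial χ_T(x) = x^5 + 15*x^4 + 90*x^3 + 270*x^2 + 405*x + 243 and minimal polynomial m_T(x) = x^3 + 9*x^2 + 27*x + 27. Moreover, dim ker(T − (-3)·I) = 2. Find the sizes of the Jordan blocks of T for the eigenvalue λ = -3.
Block sizes for λ = -3: [3, 2]

Step 1 — from the characteristic polynomial, algebraic multiplicity of λ = -3 is 5. From dim ker(T − (-3)·I) = 2, there are exactly 2 Jordan blocks for λ = -3.
Step 2 — from the minimal polynomial, the factor (x + 3)^3 tells us the largest block for λ = -3 has size 3.
Step 3 — with total size 5, 2 blocks, and largest block 3, the block sizes (in nonincreasing order) are [3, 2].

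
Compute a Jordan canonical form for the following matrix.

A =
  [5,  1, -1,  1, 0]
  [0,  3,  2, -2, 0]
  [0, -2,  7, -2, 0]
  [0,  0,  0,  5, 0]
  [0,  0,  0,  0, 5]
J_2(5) ⊕ J_1(5) ⊕ J_1(5) ⊕ J_1(5)

The characteristic polynomial is
  det(x·I − A) = x^5 - 25*x^4 + 250*x^3 - 1250*x^2 + 3125*x - 3125 = (x - 5)^5

Eigenvalues and multiplicities (the geometric multiplicity of λ is n − rank(A − λI), which equals the number of Jordan blocks for λ):
  λ = 5: algebraic multiplicity = 5, geometric multiplicity = 4

Determining the block sizes for each eigenvalue:
  λ = 5: 4 blocks summing to 5 forces exactly one block of size 2 and the rest size 1 → block sizes [2, 1, 1, 1]

Assembling the blocks gives a Jordan form
J =
  [5, 1, 0, 0, 0]
  [0, 5, 0, 0, 0]
  [0, 0, 5, 0, 0]
  [0, 0, 0, 5, 0]
  [0, 0, 0, 0, 5]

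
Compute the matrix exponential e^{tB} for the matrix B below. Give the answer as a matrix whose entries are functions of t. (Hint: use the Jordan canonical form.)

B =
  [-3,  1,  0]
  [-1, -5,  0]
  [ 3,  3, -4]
e^{tB} =
  [t*exp(-4*t) + exp(-4*t), t*exp(-4*t), 0]
  [-t*exp(-4*t), -t*exp(-4*t) + exp(-4*t), 0]
  [3*t*exp(-4*t), 3*t*exp(-4*t), exp(-4*t)]

Strategy: write B = P · J · P⁻¹ where J is a Jordan canonical form, so e^{tB} = P · e^{tJ} · P⁻¹, and e^{tJ} can be computed block-by-block.

B has Jordan form
J =
  [-4,  1,  0]
  [ 0, -4,  0]
  [ 0,  0, -4]
(up to reordering of blocks).

Per-block formulas:
  For a 1×1 block at λ = -4: exp(t · [-4]) = [e^(-4t)].
  For a 2×2 Jordan block J_2(-4): exp(t · J_2(-4)) = e^(-4t)·(I + t·N), where N is the 2×2 nilpotent shift.

After assembling e^{tJ} and conjugating by P, we get:

e^{tB} =
  [t*exp(-4*t) + exp(-4*t), t*exp(-4*t), 0]
  [-t*exp(-4*t), -t*exp(-4*t) + exp(-4*t), 0]
  [3*t*exp(-4*t), 3*t*exp(-4*t), exp(-4*t)]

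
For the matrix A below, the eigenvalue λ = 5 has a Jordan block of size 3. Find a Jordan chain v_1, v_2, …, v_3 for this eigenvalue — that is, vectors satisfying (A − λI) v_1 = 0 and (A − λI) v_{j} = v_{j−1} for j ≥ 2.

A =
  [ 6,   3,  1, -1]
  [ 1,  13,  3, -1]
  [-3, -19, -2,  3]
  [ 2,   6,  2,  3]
A Jordan chain for λ = 5 of length 3:
v_1 = (-1, -2, 5, -2)ᵀ
v_2 = (1, 1, -3, 2)ᵀ
v_3 = (1, 0, 0, 0)ᵀ

Let N = A − (5)·I. We want v_3 with N^3 v_3 = 0 but N^2 v_3 ≠ 0; then v_{j-1} := N · v_j for j = 3, …, 2.

Pick v_3 = (1, 0, 0, 0)ᵀ.
Then v_2 = N · v_3 = (1, 1, -3, 2)ᵀ.
Then v_1 = N · v_2 = (-1, -2, 5, -2)ᵀ.

Sanity check: (A − (5)·I) v_1 = (0, 0, 0, 0)ᵀ = 0. ✓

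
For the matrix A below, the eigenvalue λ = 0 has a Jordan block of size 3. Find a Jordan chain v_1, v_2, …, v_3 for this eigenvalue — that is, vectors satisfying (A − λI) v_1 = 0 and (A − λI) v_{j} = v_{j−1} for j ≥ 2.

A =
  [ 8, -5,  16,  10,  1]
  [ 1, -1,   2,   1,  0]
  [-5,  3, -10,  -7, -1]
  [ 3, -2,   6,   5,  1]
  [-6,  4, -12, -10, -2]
A Jordan chain for λ = 0 of length 3:
v_1 = (3, 0, -2, 1, -2)ᵀ
v_2 = (8, 1, -5, 3, -6)ᵀ
v_3 = (1, 0, 0, 0, 0)ᵀ

Let N = A − (0)·I. We want v_3 with N^3 v_3 = 0 but N^2 v_3 ≠ 0; then v_{j-1} := N · v_j for j = 3, …, 2.

Pick v_3 = (1, 0, 0, 0, 0)ᵀ.
Then v_2 = N · v_3 = (8, 1, -5, 3, -6)ᵀ.
Then v_1 = N · v_2 = (3, 0, -2, 1, -2)ᵀ.

Sanity check: (A − (0)·I) v_1 = (0, 0, 0, 0, 0)ᵀ = 0. ✓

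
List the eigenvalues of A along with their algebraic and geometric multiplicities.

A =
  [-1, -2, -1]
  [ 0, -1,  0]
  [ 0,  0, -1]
λ = -1: alg = 3, geom = 2

Step 1 — factor the characteristic polynomial to read off the algebraic multiplicities:
  χ_A(x) = (x + 1)^3

Step 2 — compute geometric multiplicities via the rank-nullity identity g(λ) = n − rank(A − λI):
  rank(A − (-1)·I) = 1, so dim ker(A − (-1)·I) = n − 1 = 2

Summary:
  λ = -1: algebraic multiplicity = 3, geometric multiplicity = 2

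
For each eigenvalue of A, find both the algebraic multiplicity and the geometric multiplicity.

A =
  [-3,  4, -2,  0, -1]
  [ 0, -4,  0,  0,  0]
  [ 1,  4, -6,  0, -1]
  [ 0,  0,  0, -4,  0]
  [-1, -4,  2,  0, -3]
λ = -4: alg = 5, geom = 4

Step 1 — factor the characteristic polynomial to read off the algebraic multiplicities:
  χ_A(x) = (x + 4)^5

Step 2 — compute geometric multiplicities via the rank-nullity identity g(λ) = n − rank(A − λI):
  rank(A − (-4)·I) = 1, so dim ker(A − (-4)·I) = n − 1 = 4

Summary:
  λ = -4: algebraic multiplicity = 5, geometric multiplicity = 4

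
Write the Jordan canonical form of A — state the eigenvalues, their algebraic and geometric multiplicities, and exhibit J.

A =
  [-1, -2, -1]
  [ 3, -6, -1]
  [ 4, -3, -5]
J_3(-4)

The characteristic polynomial is
  det(x·I − A) = x^3 + 12*x^2 + 48*x + 64 = (x + 4)^3

Eigenvalues and multiplicities (the geometric multiplicity of λ is n − rank(A − λI), which equals the number of Jordan blocks for λ):
  λ = -4: algebraic multiplicity = 3, geometric multiplicity = 1

Determining the block sizes for each eigenvalue:
  λ = -4: one block (gm = 1), so the single block has size am = 3 → block sizes [3]

Assembling the blocks gives a Jordan form
J =
  [-4,  1,  0]
  [ 0, -4,  1]
  [ 0,  0, -4]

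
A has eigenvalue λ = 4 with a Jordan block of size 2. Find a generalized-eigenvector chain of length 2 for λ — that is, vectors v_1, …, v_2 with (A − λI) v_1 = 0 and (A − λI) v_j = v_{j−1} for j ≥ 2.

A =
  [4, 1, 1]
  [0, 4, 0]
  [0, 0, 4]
A Jordan chain for λ = 4 of length 2:
v_1 = (1, 0, 0)ᵀ
v_2 = (0, 1, 0)ᵀ

Let N = A − (4)·I. We want v_2 with N^2 v_2 = 0 but N^1 v_2 ≠ 0; then v_{j-1} := N · v_j for j = 2, …, 2.

Pick v_2 = (0, 1, 0)ᵀ.
Then v_1 = N · v_2 = (1, 0, 0)ᵀ.

Sanity check: (A − (4)·I) v_1 = (0, 0, 0)ᵀ = 0. ✓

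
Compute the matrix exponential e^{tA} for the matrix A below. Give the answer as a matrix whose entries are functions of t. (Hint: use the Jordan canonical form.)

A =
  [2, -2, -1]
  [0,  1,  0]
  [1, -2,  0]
e^{tA} =
  [t*exp(t) + exp(t), -2*t*exp(t), -t*exp(t)]
  [0, exp(t), 0]
  [t*exp(t), -2*t*exp(t), -t*exp(t) + exp(t)]

Strategy: write A = P · J · P⁻¹ where J is a Jordan canonical form, so e^{tA} = P · e^{tJ} · P⁻¹, and e^{tJ} can be computed block-by-block.

A has Jordan form
J =
  [1, 1, 0]
  [0, 1, 0]
  [0, 0, 1]
(up to reordering of blocks).

Per-block formulas:
  For a 1×1 block at λ = 1: exp(t · [1]) = [e^(1t)].
  For a 2×2 Jordan block J_2(1): exp(t · J_2(1)) = e^(1t)·(I + t·N), where N is the 2×2 nilpotent shift.

After assembling e^{tJ} and conjugating by P, we get:

e^{tA} =
  [t*exp(t) + exp(t), -2*t*exp(t), -t*exp(t)]
  [0, exp(t), 0]
  [t*exp(t), -2*t*exp(t), -t*exp(t) + exp(t)]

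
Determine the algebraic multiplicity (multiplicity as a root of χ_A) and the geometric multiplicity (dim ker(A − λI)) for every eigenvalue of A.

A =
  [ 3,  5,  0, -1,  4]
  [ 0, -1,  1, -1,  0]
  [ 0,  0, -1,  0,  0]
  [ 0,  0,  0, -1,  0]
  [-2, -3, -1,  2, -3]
λ = -1: alg = 4, geom = 2; λ = 1: alg = 1, geom = 1

Step 1 — factor the characteristic polynomial to read off the algebraic multiplicities:
  χ_A(x) = (x - 1)*(x + 1)^4

Step 2 — compute geometric multiplicities via the rank-nullity identity g(λ) = n − rank(A − λI):
  rank(A − (-1)·I) = 3, so dim ker(A − (-1)·I) = n − 3 = 2
  rank(A − (1)·I) = 4, so dim ker(A − (1)·I) = n − 4 = 1

Summary:
  λ = -1: algebraic multiplicity = 4, geometric multiplicity = 2
  λ = 1: algebraic multiplicity = 1, geometric multiplicity = 1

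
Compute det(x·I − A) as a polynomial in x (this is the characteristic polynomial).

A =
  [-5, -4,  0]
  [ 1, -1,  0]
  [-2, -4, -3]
x^3 + 9*x^2 + 27*x + 27

Expanding det(x·I − A) (e.g. by cofactor expansion or by noting that A is similar to its Jordan form J, which has the same characteristic polynomial as A) gives
  χ_A(x) = x^3 + 9*x^2 + 27*x + 27
which factors as (x + 3)^3. The eigenvalues (with algebraic multiplicities) are λ = -3 with multiplicity 3.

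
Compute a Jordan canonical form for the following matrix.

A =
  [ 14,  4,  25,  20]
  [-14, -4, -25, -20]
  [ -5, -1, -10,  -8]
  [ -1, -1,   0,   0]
J_3(0) ⊕ J_1(0)

The characteristic polynomial is
  det(x·I − A) = x^4

Eigenvalues and multiplicities (the geometric multiplicity of λ is n − rank(A − λI), which equals the number of Jordan blocks for λ):
  λ = 0: algebraic multiplicity = 4, geometric multiplicity = 2

Determining the block sizes for each eigenvalue:
  λ = 0: with am = 4 and gm = 2, the partition is not yet determined (e.g. several partitions of 4 into 2 parts exist). Let N = A − (0)·I. Computing rank(N^1) = 2, rank(N^2) = 1, rank(N^3) = 0; the number of blocks of size ≥ j is rank(N^{j−1}) − rank(N^j), giving [2, 1, 1]. So we have 1 block(s) of size 3, 1 block(s) of size 1 → block sizes [3, 1]

Assembling the blocks gives a Jordan form
J =
  [0, 1, 0, 0]
  [0, 0, 1, 0]
  [0, 0, 0, 0]
  [0, 0, 0, 0]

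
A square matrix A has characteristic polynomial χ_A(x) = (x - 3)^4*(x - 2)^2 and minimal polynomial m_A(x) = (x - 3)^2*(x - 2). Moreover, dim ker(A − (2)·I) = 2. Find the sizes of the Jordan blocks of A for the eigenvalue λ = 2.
Block sizes for λ = 2: [1, 1]

Step 1 — from the characteristic polynomial, algebraic multiplicity of λ = 2 is 2. From dim ker(A − (2)·I) = 2, there are exactly 2 Jordan blocks for λ = 2.
Step 2 — from the minimal polynomial, the factor (x − 2) tells us the largest block for λ = 2 has size 1.
Step 3 — with total size 2, 2 blocks, and largest block 1, the block sizes (in nonincreasing order) are [1, 1].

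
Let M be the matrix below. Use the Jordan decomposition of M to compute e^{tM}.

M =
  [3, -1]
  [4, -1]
e^{tM} =
  [2*t*exp(t) + exp(t), -t*exp(t)]
  [4*t*exp(t), -2*t*exp(t) + exp(t)]

Strategy: write M = P · J · P⁻¹ where J is a Jordan canonical form, so e^{tM} = P · e^{tJ} · P⁻¹, and e^{tJ} can be computed block-by-block.

M has Jordan form
J =
  [1, 1]
  [0, 1]
(up to reordering of blocks).

Per-block formulas:
  For a 2×2 Jordan block J_2(1): exp(t · J_2(1)) = e^(1t)·(I + t·N), where N is the 2×2 nilpotent shift.

After assembling e^{tJ} and conjugating by P, we get:

e^{tM} =
  [2*t*exp(t) + exp(t), -t*exp(t)]
  [4*t*exp(t), -2*t*exp(t) + exp(t)]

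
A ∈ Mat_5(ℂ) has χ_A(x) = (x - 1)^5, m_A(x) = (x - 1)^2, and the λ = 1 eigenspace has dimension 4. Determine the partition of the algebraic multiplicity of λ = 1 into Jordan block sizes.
Block sizes for λ = 1: [2, 1, 1, 1]

Step 1 — from the characteristic polynomial, algebraic multiplicity of λ = 1 is 5. From dim ker(A − (1)·I) = 4, there are exactly 4 Jordan blocks for λ = 1.
Step 2 — from the minimal polynomial, the factor (x − 1)^2 tells us the largest block for λ = 1 has size 2.
Step 3 — with total size 5, 4 blocks, and largest block 2, the block sizes (in nonincreasing order) are [2, 1, 1, 1].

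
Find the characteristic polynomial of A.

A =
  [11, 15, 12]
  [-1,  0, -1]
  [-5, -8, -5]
x^3 - 6*x^2 + 12*x - 8

Expanding det(x·I − A) (e.g. by cofactor expansion or by noting that A is similar to its Jordan form J, which has the same characteristic polynomial as A) gives
  χ_A(x) = x^3 - 6*x^2 + 12*x - 8
which factors as (x - 2)^3. The eigenvalues (with algebraic multiplicities) are λ = 2 with multiplicity 3.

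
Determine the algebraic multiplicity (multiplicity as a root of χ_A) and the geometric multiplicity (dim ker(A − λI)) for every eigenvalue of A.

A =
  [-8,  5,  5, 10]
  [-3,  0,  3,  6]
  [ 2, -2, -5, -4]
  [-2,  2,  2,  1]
λ = -3: alg = 4, geom = 3

Step 1 — factor the characteristic polynomial to read off the algebraic multiplicities:
  χ_A(x) = (x + 3)^4

Step 2 — compute geometric multiplicities via the rank-nullity identity g(λ) = n − rank(A − λI):
  rank(A − (-3)·I) = 1, so dim ker(A − (-3)·I) = n − 1 = 3

Summary:
  λ = -3: algebraic multiplicity = 4, geometric multiplicity = 3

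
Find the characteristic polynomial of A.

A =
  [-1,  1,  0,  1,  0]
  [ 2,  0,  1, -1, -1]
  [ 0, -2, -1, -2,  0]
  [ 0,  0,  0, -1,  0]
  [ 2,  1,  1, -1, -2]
x^5 + 5*x^4 + 10*x^3 + 10*x^2 + 5*x + 1

Expanding det(x·I − A) (e.g. by cofactor expansion or by noting that A is similar to its Jordan form J, which has the same characteristic polynomial as A) gives
  χ_A(x) = x^5 + 5*x^4 + 10*x^3 + 10*x^2 + 5*x + 1
which factors as (x + 1)^5. The eigenvalues (with algebraic multiplicities) are λ = -1 with multiplicity 5.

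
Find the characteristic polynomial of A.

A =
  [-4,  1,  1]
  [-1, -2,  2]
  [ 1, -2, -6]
x^3 + 12*x^2 + 48*x + 64

Expanding det(x·I − A) (e.g. by cofactor expansion or by noting that A is similar to its Jordan form J, which has the same characteristic polynomial as A) gives
  χ_A(x) = x^3 + 12*x^2 + 48*x + 64
which factors as (x + 4)^3. The eigenvalues (with algebraic multiplicities) are λ = -4 with multiplicity 3.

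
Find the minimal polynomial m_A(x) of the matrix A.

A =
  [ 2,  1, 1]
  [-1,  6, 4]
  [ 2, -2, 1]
x^3 - 9*x^2 + 27*x - 27

The characteristic polynomial is χ_A(x) = (x - 3)^3, so the eigenvalues are known. The minimal polynomial is
  m_A(x) = Π_λ (x − λ)^{k_λ}
where k_λ is the size of the *largest* Jordan block for λ (equivalently, the smallest k with (A − λI)^k v = 0 for every generalised eigenvector v of λ).

  λ = 3: largest Jordan block has size 3, contributing (x − 3)^3

So m_A(x) = (x - 3)^3 = x^3 - 9*x^2 + 27*x - 27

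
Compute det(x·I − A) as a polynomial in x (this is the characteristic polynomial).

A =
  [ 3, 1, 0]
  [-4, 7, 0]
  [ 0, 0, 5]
x^3 - 15*x^2 + 75*x - 125

Expanding det(x·I − A) (e.g. by cofactor expansion or by noting that A is similar to its Jordan form J, which has the same characteristic polynomial as A) gives
  χ_A(x) = x^3 - 15*x^2 + 75*x - 125
which factors as (x - 5)^3. The eigenvalues (with algebraic multiplicities) are λ = 5 with multiplicity 3.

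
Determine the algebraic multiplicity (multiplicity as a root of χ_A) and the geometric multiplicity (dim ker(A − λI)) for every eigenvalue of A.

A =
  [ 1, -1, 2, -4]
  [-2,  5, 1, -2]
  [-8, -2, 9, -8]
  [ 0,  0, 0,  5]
λ = 5: alg = 4, geom = 2

Step 1 — factor the characteristic polynomial to read off the algebraic multiplicities:
  χ_A(x) = (x - 5)^4

Step 2 — compute geometric multiplicities via the rank-nullity identity g(λ) = n − rank(A − λI):
  rank(A − (5)·I) = 2, so dim ker(A − (5)·I) = n − 2 = 2

Summary:
  λ = 5: algebraic multiplicity = 4, geometric multiplicity = 2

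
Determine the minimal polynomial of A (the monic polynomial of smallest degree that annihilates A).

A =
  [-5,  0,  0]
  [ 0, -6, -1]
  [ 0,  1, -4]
x^2 + 10*x + 25

The characteristic polynomial is χ_A(x) = (x + 5)^3, so the eigenvalues are known. The minimal polynomial is
  m_A(x) = Π_λ (x − λ)^{k_λ}
where k_λ is the size of the *largest* Jordan block for λ (equivalently, the smallest k with (A − λI)^k v = 0 for every generalised eigenvector v of λ).

  λ = -5: largest Jordan block has size 2, contributing (x + 5)^2

So m_A(x) = (x + 5)^2 = x^2 + 10*x + 25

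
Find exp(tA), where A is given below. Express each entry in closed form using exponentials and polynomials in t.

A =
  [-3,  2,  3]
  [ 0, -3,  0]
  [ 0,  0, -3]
e^{tA} =
  [exp(-3*t), 2*t*exp(-3*t), 3*t*exp(-3*t)]
  [0, exp(-3*t), 0]
  [0, 0, exp(-3*t)]

Strategy: write A = P · J · P⁻¹ where J is a Jordan canonical form, so e^{tA} = P · e^{tJ} · P⁻¹, and e^{tJ} can be computed block-by-block.

A has Jordan form
J =
  [-3,  1,  0]
  [ 0, -3,  0]
  [ 0,  0, -3]
(up to reordering of blocks).

Per-block formulas:
  For a 1×1 block at λ = -3: exp(t · [-3]) = [e^(-3t)].
  For a 2×2 Jordan block J_2(-3): exp(t · J_2(-3)) = e^(-3t)·(I + t·N), where N is the 2×2 nilpotent shift.

After assembling e^{tJ} and conjugating by P, we get:

e^{tA} =
  [exp(-3*t), 2*t*exp(-3*t), 3*t*exp(-3*t)]
  [0, exp(-3*t), 0]
  [0, 0, exp(-3*t)]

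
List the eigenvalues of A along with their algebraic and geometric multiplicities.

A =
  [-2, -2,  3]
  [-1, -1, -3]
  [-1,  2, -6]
λ = -3: alg = 3, geom = 2

Step 1 — factor the characteristic polynomial to read off the algebraic multiplicities:
  χ_A(x) = (x + 3)^3

Step 2 — compute geometric multiplicities via the rank-nullity identity g(λ) = n − rank(A − λI):
  rank(A − (-3)·I) = 1, so dim ker(A − (-3)·I) = n − 1 = 2

Summary:
  λ = -3: algebraic multiplicity = 3, geometric multiplicity = 2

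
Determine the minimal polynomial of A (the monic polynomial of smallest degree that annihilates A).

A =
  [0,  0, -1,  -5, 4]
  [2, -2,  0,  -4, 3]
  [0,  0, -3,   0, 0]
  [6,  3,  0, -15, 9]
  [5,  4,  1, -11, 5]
x^3 + 9*x^2 + 27*x + 27

The characteristic polynomial is χ_A(x) = (x + 3)^5, so the eigenvalues are known. The minimal polynomial is
  m_A(x) = Π_λ (x − λ)^{k_λ}
where k_λ is the size of the *largest* Jordan block for λ (equivalently, the smallest k with (A − λI)^k v = 0 for every generalised eigenvector v of λ).

  λ = -3: largest Jordan block has size 3, contributing (x + 3)^3

So m_A(x) = (x + 3)^3 = x^3 + 9*x^2 + 27*x + 27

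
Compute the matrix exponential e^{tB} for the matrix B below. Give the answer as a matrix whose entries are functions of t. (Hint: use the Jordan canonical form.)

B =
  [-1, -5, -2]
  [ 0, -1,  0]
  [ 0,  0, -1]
e^{tB} =
  [exp(-t), -5*t*exp(-t), -2*t*exp(-t)]
  [0, exp(-t), 0]
  [0, 0, exp(-t)]

Strategy: write B = P · J · P⁻¹ where J is a Jordan canonical form, so e^{tB} = P · e^{tJ} · P⁻¹, and e^{tJ} can be computed block-by-block.

B has Jordan form
J =
  [-1,  1,  0]
  [ 0, -1,  0]
  [ 0,  0, -1]
(up to reordering of blocks).

Per-block formulas:
  For a 2×2 Jordan block J_2(-1): exp(t · J_2(-1)) = e^(-1t)·(I + t·N), where N is the 2×2 nilpotent shift.
  For a 1×1 block at λ = -1: exp(t · [-1]) = [e^(-1t)].

After assembling e^{tJ} and conjugating by P, we get:

e^{tB} =
  [exp(-t), -5*t*exp(-t), -2*t*exp(-t)]
  [0, exp(-t), 0]
  [0, 0, exp(-t)]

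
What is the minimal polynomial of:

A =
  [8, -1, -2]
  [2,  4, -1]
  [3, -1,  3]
x^3 - 15*x^2 + 75*x - 125

The characteristic polynomial is χ_A(x) = (x - 5)^3, so the eigenvalues are known. The minimal polynomial is
  m_A(x) = Π_λ (x − λ)^{k_λ}
where k_λ is the size of the *largest* Jordan block for λ (equivalently, the smallest k with (A − λI)^k v = 0 for every generalised eigenvector v of λ).

  λ = 5: largest Jordan block has size 3, contributing (x − 5)^3

So m_A(x) = (x - 5)^3 = x^3 - 15*x^2 + 75*x - 125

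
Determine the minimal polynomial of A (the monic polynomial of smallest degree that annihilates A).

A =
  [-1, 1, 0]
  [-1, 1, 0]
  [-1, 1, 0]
x^2

The characteristic polynomial is χ_A(x) = x^3, so the eigenvalues are known. The minimal polynomial is
  m_A(x) = Π_λ (x − λ)^{k_λ}
where k_λ is the size of the *largest* Jordan block for λ (equivalently, the smallest k with (A − λI)^k v = 0 for every generalised eigenvector v of λ).

  λ = 0: largest Jordan block has size 2, contributing (x − 0)^2

So m_A(x) = x^2 = x^2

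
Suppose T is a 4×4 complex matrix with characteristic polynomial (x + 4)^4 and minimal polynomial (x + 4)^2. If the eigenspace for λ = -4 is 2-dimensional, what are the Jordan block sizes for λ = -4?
Block sizes for λ = -4: [2, 2]

Step 1 — from the characteristic polynomial, algebraic multiplicity of λ = -4 is 4. From dim ker(T − (-4)·I) = 2, there are exactly 2 Jordan blocks for λ = -4.
Step 2 — from the minimal polynomial, the factor (x + 4)^2 tells us the largest block for λ = -4 has size 2.
Step 3 — with total size 4, 2 blocks, and largest block 2, the block sizes (in nonincreasing order) are [2, 2].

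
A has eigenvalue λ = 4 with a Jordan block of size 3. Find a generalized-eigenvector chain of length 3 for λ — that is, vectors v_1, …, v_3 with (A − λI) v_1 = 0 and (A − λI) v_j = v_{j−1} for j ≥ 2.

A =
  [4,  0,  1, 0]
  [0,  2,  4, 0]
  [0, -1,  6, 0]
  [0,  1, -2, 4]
A Jordan chain for λ = 4 of length 3:
v_1 = (-1, 0, 0, 0)ᵀ
v_2 = (0, -2, -1, 1)ᵀ
v_3 = (0, 1, 0, 0)ᵀ

Let N = A − (4)·I. We want v_3 with N^3 v_3 = 0 but N^2 v_3 ≠ 0; then v_{j-1} := N · v_j for j = 3, …, 2.

Pick v_3 = (0, 1, 0, 0)ᵀ.
Then v_2 = N · v_3 = (0, -2, -1, 1)ᵀ.
Then v_1 = N · v_2 = (-1, 0, 0, 0)ᵀ.

Sanity check: (A − (4)·I) v_1 = (0, 0, 0, 0)ᵀ = 0. ✓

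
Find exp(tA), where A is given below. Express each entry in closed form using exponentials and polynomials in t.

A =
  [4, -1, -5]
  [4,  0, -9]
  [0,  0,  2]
e^{tA} =
  [2*t*exp(2*t) + exp(2*t), -t*exp(2*t), -t^2*exp(2*t)/2 - 5*t*exp(2*t)]
  [4*t*exp(2*t), -2*t*exp(2*t) + exp(2*t), -t^2*exp(2*t) - 9*t*exp(2*t)]
  [0, 0, exp(2*t)]

Strategy: write A = P · J · P⁻¹ where J is a Jordan canonical form, so e^{tA} = P · e^{tJ} · P⁻¹, and e^{tJ} can be computed block-by-block.

A has Jordan form
J =
  [2, 1, 0]
  [0, 2, 1]
  [0, 0, 2]
(up to reordering of blocks).

Per-block formulas:
  For a 3×3 Jordan block J_3(2): exp(t · J_3(2)) = e^(2t)·(I + t·N + (t^2/2)·N^2), where N is the 3×3 nilpotent shift.

After assembling e^{tJ} and conjugating by P, we get:

e^{tA} =
  [2*t*exp(2*t) + exp(2*t), -t*exp(2*t), -t^2*exp(2*t)/2 - 5*t*exp(2*t)]
  [4*t*exp(2*t), -2*t*exp(2*t) + exp(2*t), -t^2*exp(2*t) - 9*t*exp(2*t)]
  [0, 0, exp(2*t)]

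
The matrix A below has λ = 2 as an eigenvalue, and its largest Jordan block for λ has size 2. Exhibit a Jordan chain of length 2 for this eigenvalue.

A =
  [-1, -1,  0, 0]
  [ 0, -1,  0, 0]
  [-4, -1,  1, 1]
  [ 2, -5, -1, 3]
A Jordan chain for λ = 2 of length 2:
v_1 = (0, 0, -1, -1)ᵀ
v_2 = (0, 0, 1, 0)ᵀ

Let N = A − (2)·I. We want v_2 with N^2 v_2 = 0 but N^1 v_2 ≠ 0; then v_{j-1} := N · v_j for j = 2, …, 2.

Pick v_2 = (0, 0, 1, 0)ᵀ.
Then v_1 = N · v_2 = (0, 0, -1, -1)ᵀ.

Sanity check: (A − (2)·I) v_1 = (0, 0, 0, 0)ᵀ = 0. ✓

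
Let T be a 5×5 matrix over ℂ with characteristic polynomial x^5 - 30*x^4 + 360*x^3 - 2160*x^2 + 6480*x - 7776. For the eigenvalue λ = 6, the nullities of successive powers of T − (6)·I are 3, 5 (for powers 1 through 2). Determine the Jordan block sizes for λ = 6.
Block sizes for λ = 6: [2, 2, 1]

From the dimensions of kernels of powers, the number of Jordan blocks of size at least j is d_j − d_{j−1} where d_j = dim ker(N^j) (with d_0 = 0). Computing the differences gives [3, 2].
The number of blocks of size exactly k is (#blocks of size ≥ k) − (#blocks of size ≥ k + 1), so the partition is: 1 block(s) of size 1, 2 block(s) of size 2.
In nonincreasing order the block sizes are [2, 2, 1].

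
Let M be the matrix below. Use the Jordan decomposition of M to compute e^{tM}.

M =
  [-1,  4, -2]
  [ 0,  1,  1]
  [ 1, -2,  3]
e^{tM} =
  [t^2*exp(t) - 2*t*exp(t) + exp(t), -2*t^2*exp(t) + 4*t*exp(t), 2*t^2*exp(t) - 2*t*exp(t)]
  [t^2*exp(t)/2, -t^2*exp(t) + exp(t), t^2*exp(t) + t*exp(t)]
  [t*exp(t), -2*t*exp(t), 2*t*exp(t) + exp(t)]

Strategy: write M = P · J · P⁻¹ where J is a Jordan canonical form, so e^{tM} = P · e^{tJ} · P⁻¹, and e^{tJ} can be computed block-by-block.

M has Jordan form
J =
  [1, 1, 0]
  [0, 1, 1]
  [0, 0, 1]
(up to reordering of blocks).

Per-block formulas:
  For a 3×3 Jordan block J_3(1): exp(t · J_3(1)) = e^(1t)·(I + t·N + (t^2/2)·N^2), where N is the 3×3 nilpotent shift.

After assembling e^{tJ} and conjugating by P, we get:

e^{tM} =
  [t^2*exp(t) - 2*t*exp(t) + exp(t), -2*t^2*exp(t) + 4*t*exp(t), 2*t^2*exp(t) - 2*t*exp(t)]
  [t^2*exp(t)/2, -t^2*exp(t) + exp(t), t^2*exp(t) + t*exp(t)]
  [t*exp(t), -2*t*exp(t), 2*t*exp(t) + exp(t)]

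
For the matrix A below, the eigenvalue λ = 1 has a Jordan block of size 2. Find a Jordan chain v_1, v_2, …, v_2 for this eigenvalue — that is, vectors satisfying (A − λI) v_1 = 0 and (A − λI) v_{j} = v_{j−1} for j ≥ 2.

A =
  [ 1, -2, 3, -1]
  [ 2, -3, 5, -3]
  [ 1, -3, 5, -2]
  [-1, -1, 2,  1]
A Jordan chain for λ = 1 of length 2:
v_1 = (0, 2, 1, -1)ᵀ
v_2 = (1, 0, 0, 0)ᵀ

Let N = A − (1)·I. We want v_2 with N^2 v_2 = 0 but N^1 v_2 ≠ 0; then v_{j-1} := N · v_j for j = 2, …, 2.

Pick v_2 = (1, 0, 0, 0)ᵀ.
Then v_1 = N · v_2 = (0, 2, 1, -1)ᵀ.

Sanity check: (A − (1)·I) v_1 = (0, 0, 0, 0)ᵀ = 0. ✓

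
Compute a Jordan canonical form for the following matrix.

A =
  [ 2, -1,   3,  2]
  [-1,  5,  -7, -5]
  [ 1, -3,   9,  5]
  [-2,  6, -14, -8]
J_3(2) ⊕ J_1(2)

The characteristic polynomial is
  det(x·I − A) = x^4 - 8*x^3 + 24*x^2 - 32*x + 16 = (x - 2)^4

Eigenvalues and multiplicities (the geometric multiplicity of λ is n − rank(A − λI), which equals the number of Jordan blocks for λ):
  λ = 2: algebraic multiplicity = 4, geometric multiplicity = 2

Determining the block sizes for each eigenvalue:
  λ = 2: with am = 4 and gm = 2, the partition is not yet determined (e.g. several partitions of 4 into 2 parts exist). Let N = A − (2)·I. Computing rank(N^1) = 2, rank(N^2) = 1, rank(N^3) = 0; the number of blocks of size ≥ j is rank(N^{j−1}) − rank(N^j), giving [2, 1, 1]. So we have 1 block(s) of size 3, 1 block(s) of size 1 → block sizes [3, 1]

Assembling the blocks gives a Jordan form
J =
  [2, 1, 0, 0]
  [0, 2, 1, 0]
  [0, 0, 2, 0]
  [0, 0, 0, 2]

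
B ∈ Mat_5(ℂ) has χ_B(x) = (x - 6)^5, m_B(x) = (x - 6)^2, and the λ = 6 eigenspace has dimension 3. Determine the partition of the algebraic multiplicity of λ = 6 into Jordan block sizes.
Block sizes for λ = 6: [2, 2, 1]

Step 1 — from the characteristic polynomial, algebraic multiplicity of λ = 6 is 5. From dim ker(B − (6)·I) = 3, there are exactly 3 Jordan blocks for λ = 6.
Step 2 — from the minimal polynomial, the factor (x − 6)^2 tells us the largest block for λ = 6 has size 2.
Step 3 — with total size 5, 3 blocks, and largest block 2, the block sizes (in nonincreasing order) are [2, 2, 1].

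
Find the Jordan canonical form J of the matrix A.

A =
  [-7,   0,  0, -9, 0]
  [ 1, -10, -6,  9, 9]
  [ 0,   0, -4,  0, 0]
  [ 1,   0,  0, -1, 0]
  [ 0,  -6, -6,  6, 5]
J_2(-4) ⊕ J_1(-4) ⊕ J_1(-4) ⊕ J_1(-1)

The characteristic polynomial is
  det(x·I − A) = x^5 + 17*x^4 + 112*x^3 + 352*x^2 + 512*x + 256 = (x + 1)*(x + 4)^4

Eigenvalues and multiplicities (the geometric multiplicity of λ is n − rank(A − λI), which equals the number of Jordan blocks for λ):
  λ = -4: algebraic multiplicity = 4, geometric multiplicity = 3
  λ = -1: algebraic multiplicity = 1, geometric multiplicity = 1

Determining the block sizes for each eigenvalue:
  λ = -4: 3 blocks summing to 4 forces exactly one block of size 2 and the rest size 1 → block sizes [2, 1, 1]
  λ = -1: one block (gm = 1), so the single block has size am = 1 → block sizes [1]

Assembling the blocks gives a Jordan form
J =
  [-4,  1,  0,  0,  0]
  [ 0, -4,  0,  0,  0]
  [ 0,  0, -4,  0,  0]
  [ 0,  0,  0, -4,  0]
  [ 0,  0,  0,  0, -1]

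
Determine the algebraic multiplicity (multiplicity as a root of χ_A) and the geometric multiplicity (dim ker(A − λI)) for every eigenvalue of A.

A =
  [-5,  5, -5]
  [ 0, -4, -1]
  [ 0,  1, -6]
λ = -5: alg = 3, geom = 2

Step 1 — factor the characteristic polynomial to read off the algebraic multiplicities:
  χ_A(x) = (x + 5)^3

Step 2 — compute geometric multiplicities via the rank-nullity identity g(λ) = n − rank(A − λI):
  rank(A − (-5)·I) = 1, so dim ker(A − (-5)·I) = n − 1 = 2

Summary:
  λ = -5: algebraic multiplicity = 3, geometric multiplicity = 2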